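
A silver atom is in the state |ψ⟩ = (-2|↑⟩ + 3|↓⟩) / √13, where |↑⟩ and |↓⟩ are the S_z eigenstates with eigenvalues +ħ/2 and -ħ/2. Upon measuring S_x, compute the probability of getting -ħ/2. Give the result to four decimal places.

0.9615

|-x⟩ = (|↑⟩ - |↓⟩)/√2, so ⟨-x|ψ⟩ = (-5) / (√2·√13).
P = |-5|² / 26 = 25/26.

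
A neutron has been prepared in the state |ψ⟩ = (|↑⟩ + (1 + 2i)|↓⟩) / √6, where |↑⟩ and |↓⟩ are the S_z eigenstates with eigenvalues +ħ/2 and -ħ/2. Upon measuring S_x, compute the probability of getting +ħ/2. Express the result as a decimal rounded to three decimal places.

0.667

|+x⟩ = (|↑⟩ + |↓⟩)/√2, so ⟨+x|ψ⟩ = (2 + 2i) / (√2·√6).
P = |2 + 2i|² / 12 = 8/12.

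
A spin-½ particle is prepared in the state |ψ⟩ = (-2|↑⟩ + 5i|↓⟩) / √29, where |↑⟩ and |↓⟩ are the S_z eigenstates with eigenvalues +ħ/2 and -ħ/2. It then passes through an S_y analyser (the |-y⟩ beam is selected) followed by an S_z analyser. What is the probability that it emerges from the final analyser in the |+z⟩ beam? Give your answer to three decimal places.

0.422

First analyser (S_y): P(|-y⟩) = |⟨-y|ψ⟩|² = 49/58.
After stage 1 the state is |-y⟩; P(|+z⟩) = |⟨+z|-y⟩|² = 1/2.
Joint probability = 49/58 × 1/2 = 0.422.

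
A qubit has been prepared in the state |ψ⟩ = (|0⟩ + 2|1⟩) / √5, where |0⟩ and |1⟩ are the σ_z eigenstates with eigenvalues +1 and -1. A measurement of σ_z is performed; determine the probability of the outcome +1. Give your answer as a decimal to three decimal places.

0.200

The +1 outcome corresponds to |0⟩. Its amplitude in |ψ⟩ is 1/√5.
P = |1|² / 5 = 1/5.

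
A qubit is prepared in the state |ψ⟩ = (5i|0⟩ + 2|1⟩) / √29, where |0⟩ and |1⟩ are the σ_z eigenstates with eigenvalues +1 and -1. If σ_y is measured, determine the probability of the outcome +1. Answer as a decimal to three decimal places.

0.155

|+y⟩ = (|0⟩ + i|1⟩)/√2, so ⟨+y|ψ⟩ = (3i) / (√2·√29).
P = |3i|² / 58 = 9/58.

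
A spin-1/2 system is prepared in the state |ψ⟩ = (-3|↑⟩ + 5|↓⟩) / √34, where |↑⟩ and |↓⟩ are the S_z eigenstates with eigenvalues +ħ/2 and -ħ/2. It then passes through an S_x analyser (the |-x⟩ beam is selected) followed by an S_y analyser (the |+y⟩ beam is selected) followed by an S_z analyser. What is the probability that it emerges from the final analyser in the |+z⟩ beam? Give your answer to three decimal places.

First analyser (S_x): P(|-x⟩) = |⟨-x|ψ⟩|² = 64/68.
After stage 1 the state is |-x⟩; P(|+y⟩) = |⟨+y|-x⟩|² = 1/2.
After stage 2 the state is |+y⟩; P(|+z⟩) = |⟨+z|+y⟩|² = 1/2.
Joint probability = 64/68 × 1/2 × 1/2 = 0.235.

0.235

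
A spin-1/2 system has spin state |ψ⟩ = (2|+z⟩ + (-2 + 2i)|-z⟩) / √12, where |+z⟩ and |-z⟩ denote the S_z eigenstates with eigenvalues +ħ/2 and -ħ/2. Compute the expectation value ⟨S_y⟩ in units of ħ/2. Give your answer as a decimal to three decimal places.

0.667

⟨σ_y⟩ = 2 Im(a* b)/(|a|²+|b|²) with a = 2, b = (-2 + 2i).
a* b = (-4 + 4i), so ⟨σ_y⟩ = 8/12.
⟨S_y⟩ = (ħ/2)·⟨σ_y⟩.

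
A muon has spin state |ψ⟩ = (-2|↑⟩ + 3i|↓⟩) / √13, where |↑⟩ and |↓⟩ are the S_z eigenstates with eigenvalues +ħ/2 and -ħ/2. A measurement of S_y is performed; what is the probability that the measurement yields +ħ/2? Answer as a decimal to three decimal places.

0.038

|+y⟩ = (|↑⟩ + i|↓⟩)/√2, so ⟨+y|ψ⟩ = (1) / (√2·√13).
P = |1|² / 26 = 1/26.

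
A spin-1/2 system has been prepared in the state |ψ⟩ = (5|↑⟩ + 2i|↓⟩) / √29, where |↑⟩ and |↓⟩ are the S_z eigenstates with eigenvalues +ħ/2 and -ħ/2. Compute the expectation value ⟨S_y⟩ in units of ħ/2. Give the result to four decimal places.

0.6897

⟨σ_y⟩ = 2 Im(a* b)/(|a|²+|b|²) with a = 5, b = 2i.
a* b = 10i, so ⟨σ_y⟩ = 20/29.
⟨S_y⟩ = (ħ/2)·⟨σ_y⟩.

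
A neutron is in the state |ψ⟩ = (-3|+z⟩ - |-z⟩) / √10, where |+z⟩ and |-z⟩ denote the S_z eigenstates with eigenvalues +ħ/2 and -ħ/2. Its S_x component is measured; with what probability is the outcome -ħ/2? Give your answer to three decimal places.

0.200

|-x⟩ = (|+z⟩ - |-z⟩)/√2, so ⟨-x|ψ⟩ = (-2) / (√2·√10).
P = |-2|² / 20 = 4/20.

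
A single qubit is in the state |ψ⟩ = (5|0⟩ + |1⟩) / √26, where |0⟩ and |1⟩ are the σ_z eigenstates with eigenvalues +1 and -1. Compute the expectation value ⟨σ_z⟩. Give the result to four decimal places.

⟨σ_z⟩ = |a|² - |b|² divided by |a|²+|b|², with a, b the |0⟩, |1⟩ amplitudes.
= (25 - 1)/26 = 24/26.

0.9231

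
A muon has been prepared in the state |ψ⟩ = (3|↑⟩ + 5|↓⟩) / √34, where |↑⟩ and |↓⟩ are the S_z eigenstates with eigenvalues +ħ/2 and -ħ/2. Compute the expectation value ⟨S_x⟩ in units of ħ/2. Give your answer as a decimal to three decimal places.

⟨σ_x⟩ = 2 Re(a* b)/(|a|²+|b|²) with a = 3, b = 5.
a* b = 15, so ⟨σ_x⟩ = 30/34.
⟨S_x⟩ = (ħ/2)·⟨σ_x⟩.

0.882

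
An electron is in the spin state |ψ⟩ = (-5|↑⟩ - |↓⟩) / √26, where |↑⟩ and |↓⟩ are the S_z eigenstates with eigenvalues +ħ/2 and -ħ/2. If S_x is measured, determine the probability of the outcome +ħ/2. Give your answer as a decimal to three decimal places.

0.692

|+x⟩ = (|↑⟩ + |↓⟩)/√2, so ⟨+x|ψ⟩ = (-6) / (√2·√26).
P = |-6|² / 52 = 36/52.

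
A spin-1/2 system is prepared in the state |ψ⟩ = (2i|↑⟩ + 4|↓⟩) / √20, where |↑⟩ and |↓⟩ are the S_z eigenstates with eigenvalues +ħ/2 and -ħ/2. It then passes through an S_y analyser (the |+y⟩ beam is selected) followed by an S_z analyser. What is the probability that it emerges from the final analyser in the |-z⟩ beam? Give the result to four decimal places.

First analyser (S_y): P(|+y⟩) = |⟨+y|ψ⟩|² = 4/40.
After stage 1 the state is |+y⟩; P(|-z⟩) = |⟨-z|+y⟩|² = 1/2.
Joint probability = 4/40 × 1/2 = 0.0500.

0.0500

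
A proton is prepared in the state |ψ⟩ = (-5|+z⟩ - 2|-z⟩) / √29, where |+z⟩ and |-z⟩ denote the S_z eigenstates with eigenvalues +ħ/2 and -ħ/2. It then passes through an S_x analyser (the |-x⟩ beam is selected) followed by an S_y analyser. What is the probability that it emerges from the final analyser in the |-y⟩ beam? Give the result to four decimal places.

First analyser (S_x): P(|-x⟩) = |⟨-x|ψ⟩|² = 9/58.
After stage 1 the state is |-x⟩; P(|-y⟩) = |⟨-y|-x⟩|² = 1/2.
Joint probability = 9/58 × 1/2 = 0.0776.

0.0776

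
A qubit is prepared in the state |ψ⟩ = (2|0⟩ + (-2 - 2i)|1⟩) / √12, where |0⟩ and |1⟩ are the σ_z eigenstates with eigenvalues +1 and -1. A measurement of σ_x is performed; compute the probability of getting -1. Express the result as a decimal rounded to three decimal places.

0.833

|-x⟩ = (|0⟩ - |1⟩)/√2, so ⟨-x|ψ⟩ = (4 + 2i) / (√2·√12).
P = |4 + 2i|² / 24 = 20/24.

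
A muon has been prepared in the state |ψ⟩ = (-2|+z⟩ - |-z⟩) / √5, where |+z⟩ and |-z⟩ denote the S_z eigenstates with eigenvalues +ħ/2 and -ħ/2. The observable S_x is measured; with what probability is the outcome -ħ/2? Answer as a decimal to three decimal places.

|-x⟩ = (|+z⟩ - |-z⟩)/√2, so ⟨-x|ψ⟩ = (-1) / (√2·√5).
P = |-1|² / 10 = 1/10.

0.100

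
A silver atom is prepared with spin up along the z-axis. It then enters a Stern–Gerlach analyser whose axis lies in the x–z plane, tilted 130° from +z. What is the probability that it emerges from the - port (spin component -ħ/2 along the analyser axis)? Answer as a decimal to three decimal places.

For spin-½, the probability of finding spin-up along an axis at angle θ to the initial spin direction is cos²(θ/2); spin-down is sin²(θ/2).
θ = 130°, so P = sin²(65°) ≈ 0.821.

0.821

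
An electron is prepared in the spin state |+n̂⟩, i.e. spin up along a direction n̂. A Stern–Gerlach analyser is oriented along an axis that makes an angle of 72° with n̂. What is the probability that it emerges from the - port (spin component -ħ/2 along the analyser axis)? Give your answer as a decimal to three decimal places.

0.345

For spin-½, the probability of finding spin-up along an axis at angle θ to the initial spin direction is cos²(θ/2); spin-down is sin²(θ/2).
θ = 72°, so P = sin²(36°) ≈ 0.345.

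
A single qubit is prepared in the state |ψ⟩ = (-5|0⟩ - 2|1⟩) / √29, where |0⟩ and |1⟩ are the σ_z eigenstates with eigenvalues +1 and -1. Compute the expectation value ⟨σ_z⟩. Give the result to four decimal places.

0.7241

⟨σ_z⟩ = |a|² - |b|² divided by |a|²+|b|², with a, b the |0⟩, |1⟩ amplitudes.
= (25 - 4)/29 = 21/29.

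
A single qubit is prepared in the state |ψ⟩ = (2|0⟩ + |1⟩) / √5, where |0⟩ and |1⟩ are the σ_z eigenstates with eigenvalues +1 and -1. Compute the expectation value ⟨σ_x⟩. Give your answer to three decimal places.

0.800

⟨σ_x⟩ = 2 Re(a* b)/(|a|²+|b|²) with a = 2, b = 1.
a* b = 2, so ⟨σ_x⟩ = 4/5.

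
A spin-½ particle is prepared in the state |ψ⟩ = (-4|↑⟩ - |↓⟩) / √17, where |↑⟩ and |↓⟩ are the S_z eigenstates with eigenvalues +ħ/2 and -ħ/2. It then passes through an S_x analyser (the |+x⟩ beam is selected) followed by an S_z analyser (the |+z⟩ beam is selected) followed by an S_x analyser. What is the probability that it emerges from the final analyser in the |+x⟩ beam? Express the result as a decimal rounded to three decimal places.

0.184

First analyser (S_x): P(|+x⟩) = |⟨+x|ψ⟩|² = 25/34.
After stage 1 the state is |+x⟩; P(|+z⟩) = |⟨+z|+x⟩|² = 1/2.
After stage 2 the state is |+z⟩; P(|+x⟩) = |⟨+x|+z⟩|² = 1/2.
Joint probability = 25/34 × 1/2 × 1/2 = 0.184.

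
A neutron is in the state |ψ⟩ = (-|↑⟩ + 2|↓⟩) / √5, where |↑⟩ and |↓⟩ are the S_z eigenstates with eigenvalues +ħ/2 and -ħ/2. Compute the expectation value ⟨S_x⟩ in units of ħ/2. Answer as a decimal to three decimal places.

-0.800

⟨σ_x⟩ = 2 Re(a* b)/(|a|²+|b|²) with a = -1, b = 2.
a* b = -2, so ⟨σ_x⟩ = -4/5.
⟨S_x⟩ = (ħ/2)·⟨σ_x⟩.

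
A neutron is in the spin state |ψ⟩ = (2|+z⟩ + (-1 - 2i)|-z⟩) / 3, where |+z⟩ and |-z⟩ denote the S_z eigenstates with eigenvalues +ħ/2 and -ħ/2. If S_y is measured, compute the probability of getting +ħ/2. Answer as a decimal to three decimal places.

|+y⟩ = (|+z⟩ + i|-z⟩)/√2, so ⟨+y|ψ⟩ = (i) / (√2·3).
P = |i|² / 18 = 1/18.

0.056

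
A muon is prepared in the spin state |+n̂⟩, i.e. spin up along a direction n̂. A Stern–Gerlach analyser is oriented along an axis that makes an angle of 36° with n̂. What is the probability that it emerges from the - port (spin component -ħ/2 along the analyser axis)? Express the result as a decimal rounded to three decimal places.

For spin-½, the probability of finding spin-up along an axis at angle θ to the initial spin direction is cos²(θ/2); spin-down is sin²(θ/2).
θ = 36°, so P = sin²(18°) ≈ 0.095.

0.095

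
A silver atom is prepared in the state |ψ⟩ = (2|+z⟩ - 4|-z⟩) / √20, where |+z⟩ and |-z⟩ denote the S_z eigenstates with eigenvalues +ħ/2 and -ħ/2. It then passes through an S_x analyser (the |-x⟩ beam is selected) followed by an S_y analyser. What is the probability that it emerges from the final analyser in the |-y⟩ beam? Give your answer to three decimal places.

First analyser (S_x): P(|-x⟩) = |⟨-x|ψ⟩|² = 36/40.
After stage 1 the state is |-x⟩; P(|-y⟩) = |⟨-y|-x⟩|² = 1/2.
Joint probability = 36/40 × 1/2 = 0.450.

0.450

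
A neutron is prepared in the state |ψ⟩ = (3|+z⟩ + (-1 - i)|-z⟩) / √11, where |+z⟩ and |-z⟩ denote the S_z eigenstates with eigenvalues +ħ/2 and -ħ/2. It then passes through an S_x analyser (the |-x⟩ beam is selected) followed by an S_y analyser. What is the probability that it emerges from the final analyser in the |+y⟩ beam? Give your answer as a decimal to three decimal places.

First analyser (S_x): P(|-x⟩) = |⟨-x|ψ⟩|² = 17/22.
After stage 1 the state is |-x⟩; P(|+y⟩) = |⟨+y|-x⟩|² = 1/2.
Joint probability = 17/22 × 1/2 = 0.386.

0.386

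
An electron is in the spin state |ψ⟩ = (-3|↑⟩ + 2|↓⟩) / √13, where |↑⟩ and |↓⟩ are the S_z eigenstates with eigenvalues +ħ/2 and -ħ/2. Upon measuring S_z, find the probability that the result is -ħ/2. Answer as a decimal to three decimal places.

0.308

The -ħ/2 outcome corresponds to |↓⟩. Its amplitude in |ψ⟩ is 2/√13.
P = |2|² / 13 = 4/13.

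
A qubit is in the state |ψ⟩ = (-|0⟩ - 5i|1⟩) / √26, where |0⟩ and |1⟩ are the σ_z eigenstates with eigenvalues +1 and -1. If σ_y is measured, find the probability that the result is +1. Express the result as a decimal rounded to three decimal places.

0.692

|+y⟩ = (|0⟩ + i|1⟩)/√2, so ⟨+y|ψ⟩ = (-6) / (√2·√26).
P = |-6|² / 52 = 36/52.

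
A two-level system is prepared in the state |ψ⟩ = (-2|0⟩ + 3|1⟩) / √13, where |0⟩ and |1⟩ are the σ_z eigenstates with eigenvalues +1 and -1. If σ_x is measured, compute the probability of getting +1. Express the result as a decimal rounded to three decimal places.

|+x⟩ = (|0⟩ + |1⟩)/√2, so ⟨+x|ψ⟩ = (1) / (√2·√13).
P = |1|² / 26 = 1/26.

0.038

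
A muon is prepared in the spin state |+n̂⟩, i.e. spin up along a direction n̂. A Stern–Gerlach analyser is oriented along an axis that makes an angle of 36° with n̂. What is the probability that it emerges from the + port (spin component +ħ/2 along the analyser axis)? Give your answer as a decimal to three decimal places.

For spin-½, the probability of finding spin-up along an axis at angle θ to the initial spin direction is cos²(θ/2); spin-down is sin²(θ/2).
θ = 36°, so P = cos²(18°) ≈ 0.905.

0.905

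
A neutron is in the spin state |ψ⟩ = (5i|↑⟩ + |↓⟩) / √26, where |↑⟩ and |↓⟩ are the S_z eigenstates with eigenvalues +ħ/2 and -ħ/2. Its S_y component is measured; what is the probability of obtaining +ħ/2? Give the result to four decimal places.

|+y⟩ = (|↑⟩ + i|↓⟩)/√2, so ⟨+y|ψ⟩ = (4i) / (√2·√26).
P = |4i|² / 52 = 16/52.

0.3077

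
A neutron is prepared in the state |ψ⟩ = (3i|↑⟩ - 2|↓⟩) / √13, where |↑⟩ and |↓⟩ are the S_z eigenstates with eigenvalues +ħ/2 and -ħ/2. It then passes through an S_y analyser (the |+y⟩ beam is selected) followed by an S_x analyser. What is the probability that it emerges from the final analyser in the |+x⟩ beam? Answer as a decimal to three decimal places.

First analyser (S_y): P(|+y⟩) = |⟨+y|ψ⟩|² = 25/26.
After stage 1 the state is |+y⟩; P(|+x⟩) = |⟨+x|+y⟩|² = 1/2.
Joint probability = 25/26 × 1/2 = 0.481.

0.481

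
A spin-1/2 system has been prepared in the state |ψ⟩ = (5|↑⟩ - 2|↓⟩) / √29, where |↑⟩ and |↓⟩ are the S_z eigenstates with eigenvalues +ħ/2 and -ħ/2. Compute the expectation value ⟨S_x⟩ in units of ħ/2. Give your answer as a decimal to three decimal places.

-0.690

⟨σ_x⟩ = 2 Re(a* b)/(|a|²+|b|²) with a = 5, b = -2.
a* b = -10, so ⟨σ_x⟩ = -20/29.
⟨S_x⟩ = (ħ/2)·⟨σ_x⟩.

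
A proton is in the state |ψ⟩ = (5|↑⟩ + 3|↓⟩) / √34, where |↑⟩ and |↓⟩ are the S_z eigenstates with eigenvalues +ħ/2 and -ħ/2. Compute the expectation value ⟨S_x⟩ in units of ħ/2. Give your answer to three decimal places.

⟨σ_x⟩ = 2 Re(a* b)/(|a|²+|b|²) with a = 5, b = 3.
a* b = 15, so ⟨σ_x⟩ = 30/34.
⟨S_x⟩ = (ħ/2)·⟨σ_x⟩.

0.882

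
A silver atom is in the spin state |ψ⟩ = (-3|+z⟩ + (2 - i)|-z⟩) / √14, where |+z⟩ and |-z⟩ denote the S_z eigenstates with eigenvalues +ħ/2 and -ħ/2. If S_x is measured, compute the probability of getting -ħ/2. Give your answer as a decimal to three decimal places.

0.929

|-x⟩ = (|+z⟩ - |-z⟩)/√2, so ⟨-x|ψ⟩ = (-5 + i) / (√2·√14).
P = |-5 + i|² / 28 = 26/28.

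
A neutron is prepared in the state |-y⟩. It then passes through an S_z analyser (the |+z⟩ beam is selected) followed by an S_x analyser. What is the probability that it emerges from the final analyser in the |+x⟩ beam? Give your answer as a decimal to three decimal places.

0.250

First analyser (S_z): from |-y⟩, P(|+z⟩) = 1/2.
After stage 1 the state is |+z⟩; P(|+x⟩) = |⟨+x|+z⟩|² = 1/2.
Joint probability = 1/2 × 1/2 = 0.250.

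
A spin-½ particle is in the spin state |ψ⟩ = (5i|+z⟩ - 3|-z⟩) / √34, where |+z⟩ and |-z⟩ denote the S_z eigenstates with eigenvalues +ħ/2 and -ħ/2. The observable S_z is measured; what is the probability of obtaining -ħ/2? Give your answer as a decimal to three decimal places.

The -ħ/2 outcome corresponds to |-z⟩. Its amplitude in |ψ⟩ is -3/√34.
P = |-3|² / 34 = 9/34.

0.265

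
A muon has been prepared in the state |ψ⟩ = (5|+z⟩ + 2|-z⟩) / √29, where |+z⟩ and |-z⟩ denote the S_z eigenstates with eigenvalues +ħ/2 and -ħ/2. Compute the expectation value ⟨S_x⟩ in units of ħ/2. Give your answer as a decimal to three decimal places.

⟨σ_x⟩ = 2 Re(a* b)/(|a|²+|b|²) with a = 5, b = 2.
a* b = 10, so ⟨σ_x⟩ = 20/29.
⟨S_x⟩ = (ħ/2)·⟨σ_x⟩.

0.690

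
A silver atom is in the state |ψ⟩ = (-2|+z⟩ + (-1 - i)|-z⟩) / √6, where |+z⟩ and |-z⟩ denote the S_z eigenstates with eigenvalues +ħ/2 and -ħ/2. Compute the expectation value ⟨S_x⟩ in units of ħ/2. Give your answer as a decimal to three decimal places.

⟨σ_x⟩ = 2 Re(a* b)/(|a|²+|b|²) with a = -2, b = (-1 - i).
a* b = (2 + 2i), so ⟨σ_x⟩ = 4/6.
⟨S_x⟩ = (ħ/2)·⟨σ_x⟩.

0.667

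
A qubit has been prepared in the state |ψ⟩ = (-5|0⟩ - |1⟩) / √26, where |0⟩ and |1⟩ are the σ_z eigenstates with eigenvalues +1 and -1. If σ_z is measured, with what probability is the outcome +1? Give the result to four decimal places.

0.9615

The +1 outcome corresponds to |0⟩. Its amplitude in |ψ⟩ is -5/√26.
P = |-5|² / 26 = 25/26.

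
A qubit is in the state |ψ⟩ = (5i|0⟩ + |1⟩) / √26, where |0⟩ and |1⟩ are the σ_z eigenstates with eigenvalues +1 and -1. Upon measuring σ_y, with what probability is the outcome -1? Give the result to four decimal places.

0.6923

|-y⟩ = (|0⟩ - i|1⟩)/√2, so ⟨-y|ψ⟩ = (6i) / (√2·√26).
P = |6i|² / 52 = 36/52.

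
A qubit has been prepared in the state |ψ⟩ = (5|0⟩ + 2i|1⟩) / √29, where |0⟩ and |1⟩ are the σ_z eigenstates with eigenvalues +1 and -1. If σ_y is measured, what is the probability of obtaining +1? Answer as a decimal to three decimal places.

|+y⟩ = (|0⟩ + i|1⟩)/√2, so ⟨+y|ψ⟩ = (7) / (√2·√29).
P = |7|² / 58 = 49/58.

0.845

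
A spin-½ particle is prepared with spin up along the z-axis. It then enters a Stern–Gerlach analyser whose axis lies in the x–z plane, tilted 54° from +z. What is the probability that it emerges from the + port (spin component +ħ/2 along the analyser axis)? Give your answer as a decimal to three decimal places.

0.794

For spin-½, the probability of finding spin-up along an axis at angle θ to the initial spin direction is cos²(θ/2); spin-down is sin²(θ/2).
θ = 54°, so P = cos²(27°) ≈ 0.794.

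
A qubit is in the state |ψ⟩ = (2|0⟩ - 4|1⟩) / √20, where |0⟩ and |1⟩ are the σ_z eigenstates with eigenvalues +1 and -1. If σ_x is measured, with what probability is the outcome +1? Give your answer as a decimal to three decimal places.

|+x⟩ = (|0⟩ + |1⟩)/√2, so ⟨+x|ψ⟩ = (-2) / (√2·√20).
P = |-2|² / 40 = 4/40.

0.100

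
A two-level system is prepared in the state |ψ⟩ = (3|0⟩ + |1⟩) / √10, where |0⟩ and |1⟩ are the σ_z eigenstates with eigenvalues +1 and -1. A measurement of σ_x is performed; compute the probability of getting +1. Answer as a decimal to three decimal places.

0.800

|+x⟩ = (|0⟩ + |1⟩)/√2, so ⟨+x|ψ⟩ = (4) / (√2·√10).
P = |4|² / 20 = 16/20.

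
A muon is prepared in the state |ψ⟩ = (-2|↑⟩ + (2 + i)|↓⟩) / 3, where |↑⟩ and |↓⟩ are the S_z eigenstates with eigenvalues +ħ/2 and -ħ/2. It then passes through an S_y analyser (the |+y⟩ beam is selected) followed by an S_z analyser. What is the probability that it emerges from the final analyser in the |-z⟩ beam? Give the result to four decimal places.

First analyser (S_y): P(|+y⟩) = |⟨+y|ψ⟩|² = 5/18.
After stage 1 the state is |+y⟩; P(|-z⟩) = |⟨-z|+y⟩|² = 1/2.
Joint probability = 5/18 × 1/2 = 0.1389.

0.1389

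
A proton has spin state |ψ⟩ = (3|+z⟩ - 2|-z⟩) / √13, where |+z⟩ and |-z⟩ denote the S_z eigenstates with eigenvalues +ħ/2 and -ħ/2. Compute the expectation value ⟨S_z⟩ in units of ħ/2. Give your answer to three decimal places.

0.385

⟨σ_z⟩ = |a|² - |b|² divided by |a|²+|b|², with a, b the |+z⟩, |-z⟩ amplitudes.
= (9 - 4)/13 = 5/13.
⟨S_z⟩ = (ħ/2)·⟨σ_z⟩.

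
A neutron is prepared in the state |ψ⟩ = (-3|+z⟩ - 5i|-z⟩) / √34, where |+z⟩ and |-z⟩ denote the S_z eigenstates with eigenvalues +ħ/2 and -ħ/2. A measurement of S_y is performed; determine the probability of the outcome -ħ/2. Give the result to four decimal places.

|-y⟩ = (|+z⟩ - i|-z⟩)/√2, so ⟨-y|ψ⟩ = (2) / (√2·√34).
P = |2|² / 68 = 4/68.

0.0588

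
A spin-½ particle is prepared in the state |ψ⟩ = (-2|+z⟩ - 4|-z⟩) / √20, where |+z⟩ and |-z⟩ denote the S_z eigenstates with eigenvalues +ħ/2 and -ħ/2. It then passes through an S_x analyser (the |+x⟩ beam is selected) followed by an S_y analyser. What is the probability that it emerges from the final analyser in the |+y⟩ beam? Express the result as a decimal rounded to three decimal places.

0.450

First analyser (S_x): P(|+x⟩) = |⟨+x|ψ⟩|² = 36/40.
After stage 1 the state is |+x⟩; P(|+y⟩) = |⟨+y|+x⟩|² = 1/2.
Joint probability = 36/40 × 1/2 = 0.450.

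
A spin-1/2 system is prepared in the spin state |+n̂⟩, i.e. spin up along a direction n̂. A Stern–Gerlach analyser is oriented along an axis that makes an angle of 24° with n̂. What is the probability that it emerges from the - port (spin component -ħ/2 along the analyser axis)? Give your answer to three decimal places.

For spin-½, the probability of finding spin-up along an axis at angle θ to the initial spin direction is cos²(θ/2); spin-down is sin²(θ/2).
θ = 24°, so P = sin²(12°) ≈ 0.043.

0.043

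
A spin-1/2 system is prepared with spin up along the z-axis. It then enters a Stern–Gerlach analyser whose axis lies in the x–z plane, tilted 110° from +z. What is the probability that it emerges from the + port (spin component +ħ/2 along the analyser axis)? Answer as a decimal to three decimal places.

For spin-½, the probability of finding spin-up along an axis at angle θ to the initial spin direction is cos²(θ/2); spin-down is sin²(θ/2).
θ = 110°, so P = cos²(55°) ≈ 0.329.

0.329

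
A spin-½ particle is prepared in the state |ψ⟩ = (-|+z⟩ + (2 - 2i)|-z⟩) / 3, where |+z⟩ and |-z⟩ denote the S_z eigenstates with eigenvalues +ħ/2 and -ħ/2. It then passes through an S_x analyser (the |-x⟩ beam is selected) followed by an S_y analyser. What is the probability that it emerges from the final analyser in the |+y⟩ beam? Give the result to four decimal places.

0.3611

First analyser (S_x): P(|-x⟩) = |⟨-x|ψ⟩|² = 13/18.
After stage 1 the state is |-x⟩; P(|+y⟩) = |⟨+y|-x⟩|² = 1/2.
Joint probability = 13/18 × 1/2 = 0.3611.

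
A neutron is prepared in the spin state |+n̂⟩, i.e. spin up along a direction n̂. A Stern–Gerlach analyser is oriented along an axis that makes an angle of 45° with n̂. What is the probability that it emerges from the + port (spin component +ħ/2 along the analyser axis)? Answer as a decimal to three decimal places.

For spin-½, the probability of finding spin-up along an axis at angle θ to the initial spin direction is cos²(θ/2); spin-down is sin²(θ/2).
θ = 45°, so P = cos²(22.5°) ≈ 0.854.

0.854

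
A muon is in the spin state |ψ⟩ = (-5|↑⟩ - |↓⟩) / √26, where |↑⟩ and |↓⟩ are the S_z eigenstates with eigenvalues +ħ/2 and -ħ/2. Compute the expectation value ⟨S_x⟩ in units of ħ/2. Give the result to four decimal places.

⟨σ_x⟩ = 2 Re(a* b)/(|a|²+|b|²) with a = -5, b = -1.
a* b = 5, so ⟨σ_x⟩ = 10/26.
⟨S_x⟩ = (ħ/2)·⟨σ_x⟩.

0.3846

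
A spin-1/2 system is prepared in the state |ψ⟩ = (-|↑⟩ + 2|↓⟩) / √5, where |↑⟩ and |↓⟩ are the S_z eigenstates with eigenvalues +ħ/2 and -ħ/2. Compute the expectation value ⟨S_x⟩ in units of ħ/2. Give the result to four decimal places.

⟨σ_x⟩ = 2 Re(a* b)/(|a|²+|b|²) with a = -1, b = 2.
a* b = -2, so ⟨σ_x⟩ = -4/5.
⟨S_x⟩ = (ħ/2)·⟨σ_x⟩.

-0.8000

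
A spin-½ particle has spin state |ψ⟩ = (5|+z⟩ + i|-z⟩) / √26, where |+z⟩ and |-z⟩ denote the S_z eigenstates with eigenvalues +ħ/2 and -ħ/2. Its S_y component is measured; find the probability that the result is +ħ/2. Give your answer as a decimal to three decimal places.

|+y⟩ = (|+z⟩ + i|-z⟩)/√2, so ⟨+y|ψ⟩ = (6) / (√2·√26).
P = |6|² / 52 = 36/52.

0.692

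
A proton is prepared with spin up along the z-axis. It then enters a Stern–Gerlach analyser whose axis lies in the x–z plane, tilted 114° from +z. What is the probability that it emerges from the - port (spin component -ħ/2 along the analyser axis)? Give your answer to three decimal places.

0.703

For spin-½, the probability of finding spin-up along an axis at angle θ to the initial spin direction is cos²(θ/2); spin-down is sin²(θ/2).
θ = 114°, so P = sin²(57°) ≈ 0.703.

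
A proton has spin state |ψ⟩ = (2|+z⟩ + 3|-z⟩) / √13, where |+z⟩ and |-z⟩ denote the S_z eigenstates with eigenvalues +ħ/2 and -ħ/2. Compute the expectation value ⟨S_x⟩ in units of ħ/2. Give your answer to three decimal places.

0.923

⟨σ_x⟩ = 2 Re(a* b)/(|a|²+|b|²) with a = 2, b = 3.
a* b = 6, so ⟨σ_x⟩ = 12/13.
⟨S_x⟩ = (ħ/2)·⟨σ_x⟩.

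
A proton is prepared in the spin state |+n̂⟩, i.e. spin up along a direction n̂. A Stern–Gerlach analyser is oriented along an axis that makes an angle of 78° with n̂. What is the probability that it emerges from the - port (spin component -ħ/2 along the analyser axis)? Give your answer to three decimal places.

0.396

For spin-½, the probability of finding spin-up along an axis at angle θ to the initial spin direction is cos²(θ/2); spin-down is sin²(θ/2).
θ = 78°, so P = sin²(39°) ≈ 0.396.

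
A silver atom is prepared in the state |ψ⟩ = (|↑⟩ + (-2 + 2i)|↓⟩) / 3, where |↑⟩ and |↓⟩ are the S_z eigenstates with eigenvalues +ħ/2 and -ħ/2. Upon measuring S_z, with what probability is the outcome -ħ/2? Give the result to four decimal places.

The -ħ/2 outcome corresponds to |↓⟩. Its amplitude in |ψ⟩ is (-2 + 2i)/3.
P = |-2 + 2i|² / 9 = 8/9.

0.8889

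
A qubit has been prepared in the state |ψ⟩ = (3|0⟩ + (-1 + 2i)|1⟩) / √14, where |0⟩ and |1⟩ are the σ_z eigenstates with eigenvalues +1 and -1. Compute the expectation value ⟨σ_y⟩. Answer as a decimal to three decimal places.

0.857

⟨σ_y⟩ = 2 Im(a* b)/(|a|²+|b|²) with a = 3, b = (-1 + 2i).
a* b = (-3 + 6i), so ⟨σ_y⟩ = 12/14.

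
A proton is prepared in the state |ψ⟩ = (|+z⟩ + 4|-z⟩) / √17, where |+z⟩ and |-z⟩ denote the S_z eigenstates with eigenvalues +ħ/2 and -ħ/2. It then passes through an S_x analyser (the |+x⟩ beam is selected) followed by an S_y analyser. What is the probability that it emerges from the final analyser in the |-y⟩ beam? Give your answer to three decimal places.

First analyser (S_x): P(|+x⟩) = |⟨+x|ψ⟩|² = 25/34.
After stage 1 the state is |+x⟩; P(|-y⟩) = |⟨-y|+x⟩|² = 1/2.
Joint probability = 25/34 × 1/2 = 0.368.

0.368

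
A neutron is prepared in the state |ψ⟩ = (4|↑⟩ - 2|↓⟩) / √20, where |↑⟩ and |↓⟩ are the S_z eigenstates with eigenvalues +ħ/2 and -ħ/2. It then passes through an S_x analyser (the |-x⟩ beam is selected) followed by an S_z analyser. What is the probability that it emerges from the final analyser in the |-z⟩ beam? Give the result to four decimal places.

First analyser (S_x): P(|-x⟩) = |⟨-x|ψ⟩|² = 36/40.
After stage 1 the state is |-x⟩; P(|-z⟩) = |⟨-z|-x⟩|² = 1/2.
Joint probability = 36/40 × 1/2 = 0.4500.

0.4500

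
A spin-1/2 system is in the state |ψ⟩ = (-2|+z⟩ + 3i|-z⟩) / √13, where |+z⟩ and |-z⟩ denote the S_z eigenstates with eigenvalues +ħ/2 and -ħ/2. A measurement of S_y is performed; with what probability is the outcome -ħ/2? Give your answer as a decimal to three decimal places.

0.962

|-y⟩ = (|+z⟩ - i|-z⟩)/√2, so ⟨-y|ψ⟩ = (-5) / (√2·√13).
P = |-5|² / 26 = 25/26.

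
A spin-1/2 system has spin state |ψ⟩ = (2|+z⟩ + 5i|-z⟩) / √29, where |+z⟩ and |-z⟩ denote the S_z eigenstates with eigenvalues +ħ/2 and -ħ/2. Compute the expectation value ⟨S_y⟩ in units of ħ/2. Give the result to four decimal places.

⟨σ_y⟩ = 2 Im(a* b)/(|a|²+|b|²) with a = 2, b = 5i.
a* b = 10i, so ⟨σ_y⟩ = 20/29.
⟨S_y⟩ = (ħ/2)·⟨σ_y⟩.

0.6897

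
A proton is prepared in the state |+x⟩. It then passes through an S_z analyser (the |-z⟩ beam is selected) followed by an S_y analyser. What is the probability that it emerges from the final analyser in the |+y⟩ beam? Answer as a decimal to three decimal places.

First analyser (S_z): from |+x⟩, P(|-z⟩) = 1/2.
After stage 1 the state is |-z⟩; P(|+y⟩) = |⟨+y|-z⟩|² = 1/2.
Joint probability = 1/2 × 1/2 = 0.250.

0.250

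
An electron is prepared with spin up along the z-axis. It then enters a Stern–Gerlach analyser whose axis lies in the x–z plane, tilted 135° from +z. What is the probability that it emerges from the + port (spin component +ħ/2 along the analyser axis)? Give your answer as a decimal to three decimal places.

For spin-½, the probability of finding spin-up along an axis at angle θ to the initial spin direction is cos²(θ/2); spin-down is sin²(θ/2).
θ = 135°, so P = cos²(67.5°) ≈ 0.146.

0.146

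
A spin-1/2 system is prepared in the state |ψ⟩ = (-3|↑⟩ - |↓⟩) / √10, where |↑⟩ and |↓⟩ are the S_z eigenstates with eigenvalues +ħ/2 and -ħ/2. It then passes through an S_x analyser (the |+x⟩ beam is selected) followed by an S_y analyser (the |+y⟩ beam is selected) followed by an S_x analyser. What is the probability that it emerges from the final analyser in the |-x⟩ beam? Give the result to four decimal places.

First analyser (S_x): P(|+x⟩) = |⟨+x|ψ⟩|² = 16/20.
After stage 1 the state is |+x⟩; P(|+y⟩) = |⟨+y|+x⟩|² = 1/2.
After stage 2 the state is |+y⟩; P(|-x⟩) = |⟨-x|+y⟩|² = 1/2.
Joint probability = 16/20 × 1/2 × 1/2 = 0.2000.

0.2000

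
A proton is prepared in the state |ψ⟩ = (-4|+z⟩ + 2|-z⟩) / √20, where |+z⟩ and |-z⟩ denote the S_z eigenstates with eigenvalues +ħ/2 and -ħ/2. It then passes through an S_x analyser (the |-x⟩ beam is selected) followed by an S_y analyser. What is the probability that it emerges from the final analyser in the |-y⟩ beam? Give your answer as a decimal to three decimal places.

0.450

First analyser (S_x): P(|-x⟩) = |⟨-x|ψ⟩|² = 36/40.
After stage 1 the state is |-x⟩; P(|-y⟩) = |⟨-y|-x⟩|² = 1/2.
Joint probability = 36/40 × 1/2 = 0.450.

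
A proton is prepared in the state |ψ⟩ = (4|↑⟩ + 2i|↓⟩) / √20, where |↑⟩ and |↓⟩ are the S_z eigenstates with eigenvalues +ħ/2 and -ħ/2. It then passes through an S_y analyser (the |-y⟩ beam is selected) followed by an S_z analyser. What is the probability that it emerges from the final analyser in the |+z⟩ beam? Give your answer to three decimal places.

0.050

First analyser (S_y): P(|-y⟩) = |⟨-y|ψ⟩|² = 4/40.
After stage 1 the state is |-y⟩; P(|+z⟩) = |⟨+z|-y⟩|² = 1/2.
Joint probability = 4/40 × 1/2 = 0.050.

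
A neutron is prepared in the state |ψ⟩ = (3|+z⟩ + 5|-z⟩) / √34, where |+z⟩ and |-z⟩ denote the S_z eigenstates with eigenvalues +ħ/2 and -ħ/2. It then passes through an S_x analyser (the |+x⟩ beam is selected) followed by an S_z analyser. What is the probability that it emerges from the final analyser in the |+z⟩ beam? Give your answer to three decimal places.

First analyser (S_x): P(|+x⟩) = |⟨+x|ψ⟩|² = 64/68.
After stage 1 the state is |+x⟩; P(|+z⟩) = |⟨+z|+x⟩|² = 1/2.
Joint probability = 64/68 × 1/2 = 0.471.

0.471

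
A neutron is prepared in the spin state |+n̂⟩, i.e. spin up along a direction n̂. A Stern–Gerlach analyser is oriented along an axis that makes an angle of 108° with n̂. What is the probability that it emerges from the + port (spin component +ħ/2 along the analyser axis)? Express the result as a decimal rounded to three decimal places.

For spin-½, the probability of finding spin-up along an axis at angle θ to the initial spin direction is cos²(θ/2); spin-down is sin²(θ/2).
θ = 108°, so P = cos²(54°) ≈ 0.345.

0.345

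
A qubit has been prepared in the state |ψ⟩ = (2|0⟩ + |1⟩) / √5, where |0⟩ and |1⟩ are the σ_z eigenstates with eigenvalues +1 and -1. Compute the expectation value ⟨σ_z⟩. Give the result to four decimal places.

0.6000

⟨σ_z⟩ = |a|² - |b|² divided by |a|²+|b|², with a, b the |0⟩, |1⟩ amplitudes.
= (4 - 1)/5 = 3/5.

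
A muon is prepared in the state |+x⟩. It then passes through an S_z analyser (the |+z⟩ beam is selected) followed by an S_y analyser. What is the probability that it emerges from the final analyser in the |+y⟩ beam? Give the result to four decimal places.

0.2500

First analyser (S_z): from |+x⟩, P(|+z⟩) = 1/2.
After stage 1 the state is |+z⟩; P(|+y⟩) = |⟨+y|+z⟩|² = 1/2.
Joint probability = 1/2 × 1/2 = 0.2500.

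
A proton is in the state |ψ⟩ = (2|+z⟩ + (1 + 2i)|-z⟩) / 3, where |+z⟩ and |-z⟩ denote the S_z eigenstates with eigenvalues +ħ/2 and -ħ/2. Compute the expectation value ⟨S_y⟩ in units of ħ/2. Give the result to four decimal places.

0.8889

⟨σ_y⟩ = 2 Im(a* b)/(|a|²+|b|²) with a = 2, b = (1 + 2i).
a* b = (2 + 4i), so ⟨σ_y⟩ = 8/9.
⟨S_y⟩ = (ħ/2)·⟨σ_y⟩.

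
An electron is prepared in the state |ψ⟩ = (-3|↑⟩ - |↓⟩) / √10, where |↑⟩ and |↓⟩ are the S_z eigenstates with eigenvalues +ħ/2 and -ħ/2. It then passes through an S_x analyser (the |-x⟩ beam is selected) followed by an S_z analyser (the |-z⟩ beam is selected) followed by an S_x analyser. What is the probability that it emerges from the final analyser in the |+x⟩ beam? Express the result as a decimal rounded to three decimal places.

First analyser (S_x): P(|-x⟩) = |⟨-x|ψ⟩|² = 4/20.
After stage 1 the state is |-x⟩; P(|-z⟩) = |⟨-z|-x⟩|² = 1/2.
After stage 2 the state is |-z⟩; P(|+x⟩) = |⟨+x|-z⟩|² = 1/2.
Joint probability = 4/20 × 1/2 × 1/2 = 0.050.

0.050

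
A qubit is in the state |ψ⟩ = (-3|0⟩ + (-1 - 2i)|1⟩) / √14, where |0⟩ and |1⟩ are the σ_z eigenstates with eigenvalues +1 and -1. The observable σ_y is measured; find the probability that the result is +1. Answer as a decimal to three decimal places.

0.929

|+y⟩ = (|0⟩ + i|1⟩)/√2, so ⟨+y|ψ⟩ = (-5 + i) / (√2·√14).
P = |-5 + i|² / 28 = 26/28.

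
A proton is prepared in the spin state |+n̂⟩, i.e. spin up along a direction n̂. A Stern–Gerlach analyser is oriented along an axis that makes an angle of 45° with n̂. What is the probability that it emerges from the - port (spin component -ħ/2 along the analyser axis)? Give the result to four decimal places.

For spin-½, the probability of finding spin-up along an axis at angle θ to the initial spin direction is cos²(θ/2); spin-down is sin²(θ/2).
θ = 45°, so P = sin²(22.5°) ≈ 0.1464.

0.1464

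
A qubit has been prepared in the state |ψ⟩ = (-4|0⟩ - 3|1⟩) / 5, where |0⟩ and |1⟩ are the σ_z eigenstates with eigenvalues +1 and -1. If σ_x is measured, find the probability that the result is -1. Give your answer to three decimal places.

|-x⟩ = (|0⟩ - |1⟩)/√2, so ⟨-x|ψ⟩ = (-1) / (√2·5).
P = |-1|² / 50 = 1/50.

0.020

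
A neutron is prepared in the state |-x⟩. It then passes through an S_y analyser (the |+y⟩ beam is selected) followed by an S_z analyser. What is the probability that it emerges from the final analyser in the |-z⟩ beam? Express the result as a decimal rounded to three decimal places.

First analyser (S_y): from |-x⟩, P(|+y⟩) = 1/2.
After stage 1 the state is |+y⟩; P(|-z⟩) = |⟨-z|+y⟩|² = 1/2.
Joint probability = 1/2 × 1/2 = 0.250.

0.250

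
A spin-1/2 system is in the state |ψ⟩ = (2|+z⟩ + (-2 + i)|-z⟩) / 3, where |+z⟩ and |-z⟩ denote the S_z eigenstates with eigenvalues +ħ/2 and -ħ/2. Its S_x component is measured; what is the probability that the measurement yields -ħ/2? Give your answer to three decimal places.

|-x⟩ = (|+z⟩ - |-z⟩)/√2, so ⟨-x|ψ⟩ = (4 - i) / (√2·3).
P = |4 - i|² / 18 = 17/18.

0.944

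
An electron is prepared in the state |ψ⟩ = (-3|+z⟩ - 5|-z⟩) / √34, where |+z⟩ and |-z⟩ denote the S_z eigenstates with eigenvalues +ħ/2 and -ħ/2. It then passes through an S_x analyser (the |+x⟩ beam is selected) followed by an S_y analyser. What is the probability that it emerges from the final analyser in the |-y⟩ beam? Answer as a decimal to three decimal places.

First analyser (S_x): P(|+x⟩) = |⟨+x|ψ⟩|² = 64/68.
After stage 1 the state is |+x⟩; P(|-y⟩) = |⟨-y|+x⟩|² = 1/2.
Joint probability = 64/68 × 1/2 = 0.471.

0.471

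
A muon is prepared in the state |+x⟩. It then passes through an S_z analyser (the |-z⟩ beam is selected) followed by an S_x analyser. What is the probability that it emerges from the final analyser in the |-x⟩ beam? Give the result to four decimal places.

First analyser (S_z): from |+x⟩, P(|-z⟩) = 1/2.
After stage 1 the state is |-z⟩; P(|-x⟩) = |⟨-x|-z⟩|² = 1/2.
Joint probability = 1/2 × 1/2 = 0.2500.

0.2500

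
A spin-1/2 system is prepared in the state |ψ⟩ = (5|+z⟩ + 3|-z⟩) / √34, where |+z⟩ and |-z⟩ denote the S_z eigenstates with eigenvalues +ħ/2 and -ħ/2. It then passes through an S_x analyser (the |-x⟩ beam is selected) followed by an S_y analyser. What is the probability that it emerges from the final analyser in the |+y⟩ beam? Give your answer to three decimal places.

0.029

First analyser (S_x): P(|-x⟩) = |⟨-x|ψ⟩|² = 4/68.
After stage 1 the state is |-x⟩; P(|+y⟩) = |⟨+y|-x⟩|² = 1/2.
Joint probability = 4/68 × 1/2 = 0.029.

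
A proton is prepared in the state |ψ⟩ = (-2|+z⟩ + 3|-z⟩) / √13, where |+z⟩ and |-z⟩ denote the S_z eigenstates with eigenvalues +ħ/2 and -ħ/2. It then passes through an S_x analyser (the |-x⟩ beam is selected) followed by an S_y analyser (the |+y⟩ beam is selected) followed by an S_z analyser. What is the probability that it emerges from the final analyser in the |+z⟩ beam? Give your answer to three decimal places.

0.240

First analyser (S_x): P(|-x⟩) = |⟨-x|ψ⟩|² = 25/26.
After stage 1 the state is |-x⟩; P(|+y⟩) = |⟨+y|-x⟩|² = 1/2.
After stage 2 the state is |+y⟩; P(|+z⟩) = |⟨+z|+y⟩|² = 1/2.
Joint probability = 25/26 × 1/2 × 1/2 = 0.240.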